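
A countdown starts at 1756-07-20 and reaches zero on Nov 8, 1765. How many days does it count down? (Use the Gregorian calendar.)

Jul 20, 1756 → Jul 20, 1757: 365 days.
Jul 20, 1757 → Jul 20, 1758: 365 days.
Jul 20, 1758 → Jul 20, 1759: 365 days.
Jul 20, 1759 → Jul 20, 1760: 366 days (Feb 29, 1760 is in that span).
Jul 20, 1760 → Jul 20, 1761: 365 days.
Jul 20, 1761 → Jul 20, 1762: 365 days.
Jul 20, 1762 → Jul 20, 1763: 365 days.
Jul 20, 1763 → Jul 20, 1764: 366 days (Feb 29, 1764 is in that span).
Jul 20, 1764 → Jul 20, 1765: 365 days.
Jul 20, 1765 → Aug 20, 1765: 31 days (July has 31).
Aug 20, 1765 → Sep 20, 1765: 31 days (August has 31).
Sep 20, 1765 → Oct 20, 1765: 30 days (September has 30).
Oct 20, 1765 → Nov 8, 1765: 19 days.
Total: 3398 days.

3398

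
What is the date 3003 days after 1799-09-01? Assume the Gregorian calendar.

+365 (one year) → Sep 1, 1800 (2638 left).
+365 (one year) → Sep 1, 1801 (2273 left).
+365 (one year) → Sep 1, 1802 (1908 left).
+365 (one year) → Sep 1, 1803 (1543 left).
+366 (one year; includes Feb 29, 1804) → Sep 1, 1804 (1177 left).
+365 (one year) → Sep 1, 1805 (812 left).
+365 (one year) → Sep 1, 1806 (447 left).
+365 (one year) → Sep 1, 1807 (82 left).
Sep has 30 days: +30 → Oct 1, 1807 (52 left).
Oct has 31 days: +31 → Nov 1, 1807 (21 left).
+21 → Nov 22, 1807.

November 22, 1807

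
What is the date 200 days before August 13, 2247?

−13 → Jul 31, 2247 (end of Jul, 31 days; 187 left).
−31 → Jun 30, 2247 (end of Jun, 30 days; 156 left).
−30 → May 31, 2247 (end of May, 31 days; 126 left).
−31 → Apr 30, 2247 (end of Apr, 30 days; 95 left).
−30 → Mar 31, 2247 (end of Mar, 31 days; 65 left).
−31 → Feb 28, 2247 (end of Feb, 28 days; 34 left).
−28 → Jan 31, 2247 (end of Jan, 31 days; 6 left).
−6 → Jan 25, 2247.

January 25, 2247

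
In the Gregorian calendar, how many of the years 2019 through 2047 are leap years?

7

Multiples of 4 in [2019,2047]: 7.
Of those, multiples of 100: 0 (not leap unless ÷400).
Multiples of 400: 0.
Leap years = 7 − 0 + 0 = 7.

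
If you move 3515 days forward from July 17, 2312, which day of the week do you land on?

Thursday

First find the weekday of Jul 17, 2312. Doomsday rule: the anchor day for the 2300s is Wednesday. For year 12: 12÷12 = 1 r 0, and 0÷4 = 0, so 1+0+0 = 1.
Wednesday + 1 ≡ Thursday — that's 2312's doomsday.
In July the doomsday date is Jul 11.
Jul 17 is 6 days after Jul 11; 6 mod 7 = 6, so Thursday + 6 = Wednesday.
3515 mod 7 = 1, so 3515 days after a Wednesday is Wednesday + 1 = Thursday.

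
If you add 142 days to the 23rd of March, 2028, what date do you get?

Mar has 31 days: +9 → Apr 1, 2028 (133 left).
Apr has 30 days: +30 → May 1, 2028 (103 left).
May has 31 days: +31 → Jun 1, 2028 (72 left).
Jun has 30 days: +30 → Jul 1, 2028 (42 left).
Jul has 31 days: +31 → Aug 1, 2028 (11 left).
+11 → Aug 12, 2028.

August 12, 2028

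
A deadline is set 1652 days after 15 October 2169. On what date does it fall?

+365 (one year) → Oct 15, 2170 (1287 left).
+365 (one year) → Oct 15, 2171 (922 left).
+366 (one year; includes Feb 29, 2172) → Oct 15, 2172 (556 left).
+365 (one year) → Oct 15, 2173 (191 left).
Oct has 31 days: +17 → Nov 1, 2173 (174 left).
Nov has 30 days: +30 → Dec 1, 2173 (144 left).
Dec has 31 days: +31 → Jan 1, 2174 (113 left).
Jan has 31 days: +31 → Feb 1, 2174 (82 left).
Feb has 28 days: +28 → Mar 1, 2174 (54 left).
Mar has 31 days: +31 → Apr 1, 2174 (23 left).
+23 → Apr 24, 2174.

April 24, 2174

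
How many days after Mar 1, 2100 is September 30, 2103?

1308

Mar 1, 2100 → Mar 1, 2101: 365 days.
Mar 1, 2101 → Mar 1, 2102: 365 days.
Mar 1, 2102 → Mar 1, 2103: 365 days.
Mar 1, 2103 → Apr 1, 2103: 31 days (March has 31).
Apr 1, 2103 → May 1, 2103: 30 days (April has 30).
May 1, 2103 → Jun 1, 2103: 31 days (May has 31).
Jun 1, 2103 → Jul 1, 2103: 30 days (June has 30).
Jul 1, 2103 → Aug 1, 2103: 31 days (July has 31).
Aug 1, 2103 → Sep 1, 2103: 31 days (August has 31).
Sep 1, 2103 → Sep 30, 2103: 29 days.
Total: 1308 days.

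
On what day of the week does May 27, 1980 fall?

Doomsday rule: the anchor day for the 1900s is Wednesday. For year 80: 80÷12 = 6 r 8, and 8÷4 = 2, so 6+8+2 = 16.
Wednesday + 16 ≡ Friday — that's 1980's doomsday.
In May the doomsday date is May 9.
May 27 is 18 days after May 9; 18 mod 7 = 4, so Friday + 4 = Tuesday.

Tuesday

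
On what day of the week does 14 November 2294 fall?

Wednesday

Doomsday rule: the anchor day for the 2200s is Friday. For year 94: 94÷12 = 7 r 10, and 10÷4 = 2, so 7+10+2 = 19.
Friday + 19 ≡ Wednesday — that's 2294's doomsday.
In November the doomsday date is Nov 7.
Nov 14 is 7 days after Nov 7; 7 mod 7 = 0, so Wednesday + 0 = Wednesday.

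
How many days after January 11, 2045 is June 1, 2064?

7081

Jan 11, 2045 → Jan 11, 2046: 365 days.
Jan 11, 2046 → Jan 11, 2047: 365 days.
Jan 11, 2047 → Jan 11, 2048: 365 days.
Jan 11, 2048 → Jan 11, 2049: 366 days (Feb 29, 2048 is in that span).
Jan 11, 2049 → Jan 11, 2050: 365 days.
Jan 11, 2050 → Jan 11, 2051: 365 days.
Jan 11, 2051 → Jan 11, 2052: 365 days.
Jan 11, 2052 → Jan 11, 2053: 366 days (Feb 29, 2052 is in that span).
Jan 11, 2053 → Jan 11, 2054: 365 days.
Jan 11, 2054 → Jan 11, 2055: 365 days.
Jan 11, 2055 → Jan 11, 2056: 365 days.
Jan 11, 2056 → Jan 11, 2057: 366 days (Feb 29, 2056 is in that span).
Jan 11, 2057 → Jan 11, 2058: 365 days.
Jan 11, 2058 → Jan 11, 2059: 365 days.
Jan 11, 2059 → Jan 11, 2060: 365 days.
Jan 11, 2060 → Jan 11, 2061: 366 days (Feb 29, 2060 is in that span).
Jan 11, 2061 → Jan 11, 2062: 365 days.
Jan 11, 2062 → Jan 11, 2063: 365 days.
Jan 11, 2063 → Jan 11, 2064: 365 days.
Jan 11, 2064 → Feb 11, 2064: 31 days (January has 31).
Feb 11, 2064 → Mar 11, 2064: 29 days (February has 29).
Mar 11, 2064 → Apr 11, 2064: 31 days (March has 31).
Apr 11, 2064 → May 11, 2064: 30 days (April has 30).
May 11, 2064 → Jun 1, 2064: 21 days.
Total: 7081 days.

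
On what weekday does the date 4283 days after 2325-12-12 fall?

Friday

Dec 12, 2325 is a Saturday.
4283 mod 7 = 6, so 4283 days after a Saturday is Saturday + 6 = Friday.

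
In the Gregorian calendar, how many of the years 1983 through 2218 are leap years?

Multiples of 4 in [1983,2218]: 59.
Of those, multiples of 100: 3 (not leap unless ÷400).
Multiples of 400: 1.
Leap years = 59 − 3 + 1 = 57.

57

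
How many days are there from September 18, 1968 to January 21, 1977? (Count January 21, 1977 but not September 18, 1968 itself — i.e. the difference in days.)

3047

Sep 18, 1968 → Sep 18, 1969: 365 days.
Sep 18, 1969 → Sep 18, 1970: 365 days.
Sep 18, 1970 → Sep 18, 1971: 365 days.
Sep 18, 1971 → Sep 18, 1972: 366 days (Feb 29, 1972 is in that span).
Sep 18, 1972 → Sep 18, 1973: 365 days.
Sep 18, 1973 → Sep 18, 1974: 365 days.
Sep 18, 1974 → Sep 18, 1975: 365 days.
Sep 18, 1975 → Sep 18, 1976: 366 days (Feb 29, 1976 is in that span).
Sep 18, 1976 → Oct 18, 1976: 30 days (September has 30).
Oct 18, 1976 → Nov 18, 1976: 31 days (October has 31).
Nov 18, 1976 → Dec 18, 1976: 30 days (November has 30).
Dec 18, 1976 → Jan 18, 1977: 31 days (December has 31).
Jan 18, 1977 → Jan 21, 1977: 3 days.
Total: 3047 days.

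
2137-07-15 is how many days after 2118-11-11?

Nov 11, 2118 → Nov 11, 2119: 365 days.
Nov 11, 2119 → Nov 11, 2120: 366 days (Feb 29, 2120 is in that span).
Nov 11, 2120 → Nov 11, 2121: 365 days.
Nov 11, 2121 → Nov 11, 2122: 365 days.
Nov 11, 2122 → Nov 11, 2123: 365 days.
Nov 11, 2123 → Nov 11, 2124: 366 days (Feb 29, 2124 is in that span).
Nov 11, 2124 → Nov 11, 2125: 365 days.
Nov 11, 2125 → Nov 11, 2126: 365 days.
Nov 11, 2126 → Nov 11, 2127: 365 days.
Nov 11, 2127 → Nov 11, 2128: 366 days (Feb 29, 2128 is in that span).
Nov 11, 2128 → Nov 11, 2129: 365 days.
Nov 11, 2129 → Nov 11, 2130: 365 days.
Nov 11, 2130 → Nov 11, 2131: 365 days.
Nov 11, 2131 → Nov 11, 2132: 366 days (Feb 29, 2132 is in that span).
Nov 11, 2132 → Nov 11, 2133: 365 days.
Nov 11, 2133 → Nov 11, 2134: 365 days.
Nov 11, 2134 → Nov 11, 2135: 365 days.
Nov 11, 2135 → Nov 11, 2136: 366 days (Feb 29, 2136 is in that span).
Nov 11, 2136 → Dec 11, 2136: 30 days (November has 30).
Dec 11, 2136 → Jan 11, 2137: 31 days (December has 31).
Jan 11, 2137 → Feb 11, 2137: 31 days (January has 31).
Feb 11, 2137 → Mar 11, 2137: 28 days (February has 28).
Mar 11, 2137 → Apr 11, 2137: 31 days (March has 31).
Apr 11, 2137 → May 11, 2137: 30 days (April has 30).
May 11, 2137 → Jun 11, 2137: 31 days (May has 31).
Jun 11, 2137 → Jul 11, 2137: 30 days (June has 30).
Jul 11, 2137 → Jul 15, 2137: 4 days.
Total: 6821 days.

6821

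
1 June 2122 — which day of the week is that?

Monday

Doomsday rule: the anchor day for the 2100s is Sunday. For year 22: 22÷12 = 1 r 10, and 10÷4 = 2, so 1+10+2 = 13.
Sunday + 13 ≡ Saturday — that's 2122's doomsday.
In June the doomsday date is Jun 6.
Jun 1 is 5 days before Jun 6; 5 mod 7 = 5, so Saturday − 5 = Monday.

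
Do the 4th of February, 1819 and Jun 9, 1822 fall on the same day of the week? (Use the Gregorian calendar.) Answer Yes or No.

No

From Feb 4, 1819 to Jun 9, 1822 is 1221 days.
1221 mod 7 = 3, so they are different weekdays.
(Feb 4, 1819 is a Thursday; Jun 9, 1822 is a Sunday.)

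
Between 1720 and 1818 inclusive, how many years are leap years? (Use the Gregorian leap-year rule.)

Multiples of 4 in [1720,1818]: 25.
Of those, multiples of 100: 1 (not leap unless ÷400).
Multiples of 400: 0.
Leap years = 25 − 1 + 0 = 24.

24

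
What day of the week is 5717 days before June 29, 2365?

First find the weekday of Jun 29, 2365. Doomsday rule: the anchor day for the 2300s is Wednesday. For year 65: 65÷12 = 5 r 5, and 5÷4 = 1, so 5+5+1 = 11.
Wednesday + 11 ≡ Sunday — that's 2365's doomsday.
In June the doomsday date is Jun 6.
Jun 29 is 23 days after Jun 6; 23 mod 7 = 2, so Sunday + 2 = Tuesday.
5717 mod 7 = 5, so 5717 days before a Tuesday is Tuesday − 5 = Thursday.

Thursday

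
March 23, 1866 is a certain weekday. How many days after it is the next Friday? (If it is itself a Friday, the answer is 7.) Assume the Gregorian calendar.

7

Mar 23, 1866 is a Friday.
From Friday to the next Friday is 7 days.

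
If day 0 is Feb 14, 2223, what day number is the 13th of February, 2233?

Feb 14, 2223 → Feb 14, 2224: 365 days.
Feb 14, 2224 → Feb 14, 2225: 366 days (Feb 29, 2224 is in that span).
Feb 14, 2225 → Feb 14, 2226: 365 days.
Feb 14, 2226 → Feb 14, 2227: 365 days.
Feb 14, 2227 → Feb 14, 2228: 365 days.
Feb 14, 2228 → Feb 14, 2229: 366 days (Feb 29, 2228 is in that span).
Feb 14, 2229 → Feb 14, 2230: 365 days.
Feb 14, 2230 → Feb 14, 2231: 365 days.
Feb 14, 2231 → Feb 14, 2232: 365 days.
Feb 14, 2232 → Mar 14, 2232: 29 days (February has 29).
Mar 14, 2232 → Apr 14, 2232: 31 days (March has 31).
Apr 14, 2232 → May 14, 2232: 30 days (April has 30).
May 14, 2232 → Jun 14, 2232: 31 days (May has 31).
Jun 14, 2232 → Jul 14, 2232: 30 days (June has 30).
Jul 14, 2232 → Aug 14, 2232: 31 days (July has 31).
Aug 14, 2232 → Sep 14, 2232: 31 days (August has 31).
Sep 14, 2232 → Oct 14, 2232: 30 days (September has 30).
Oct 14, 2232 → Nov 14, 2232: 31 days (October has 31).
Nov 14, 2232 → Dec 14, 2232: 30 days (November has 30).
Dec 14, 2232 → Jan 14, 2233: 31 days (December has 31).
Jan 14, 2233 → Feb 13, 2233: 30 days.
Total: 3652 days.

3652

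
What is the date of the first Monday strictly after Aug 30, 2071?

August 31, 2071

Aug 30, 2071 is a Sunday.
From Sunday to the next Monday is 1 day.
Aug 30, 2071 + 1 = Aug 31, 2071.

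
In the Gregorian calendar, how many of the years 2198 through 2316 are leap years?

Multiples of 4 in [2198,2316]: 30.
Of those, multiples of 100: 2 (not leap unless ÷400).
Multiples of 400: 0.
Leap years = 30 − 2 + 0 = 28.

28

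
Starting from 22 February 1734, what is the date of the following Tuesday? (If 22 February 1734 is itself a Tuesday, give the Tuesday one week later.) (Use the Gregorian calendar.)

February 23, 1734

Feb 22, 1734 is a Monday.
From Monday to the next Tuesday is 1 day.
Feb 22, 1734 + 1 = Feb 23, 1734.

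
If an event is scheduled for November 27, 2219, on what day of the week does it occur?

Doomsday rule: the anchor day for the 2200s is Friday. For year 19: 19÷12 = 1 r 7, and 7÷4 = 1, so 1+7+1 = 9.
Friday + 9 ≡ Sunday — that's 2219's doomsday.
In November the doomsday date is Nov 7.
Nov 27 is 20 days after Nov 7; 20 mod 7 = 6, so Sunday + 6 = Saturday.

Saturday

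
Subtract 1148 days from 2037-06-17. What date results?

April 26, 2034

−365 (one year) → Jun 17, 2036 (783 left).
−366 (one year; includes Feb 29, 2036) → Jun 17, 2035 (417 left).
−365 (one year) → Jun 17, 2034 (52 left).
−17 → May 31, 2034 (end of May, 31 days; 35 left).
−31 → Apr 30, 2034 (end of Apr, 30 days; 4 left).
−4 → Apr 26, 2034.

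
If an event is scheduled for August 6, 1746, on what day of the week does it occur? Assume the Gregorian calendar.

Saturday

Doomsday rule: the anchor day for the 1700s is Sunday. For year 46: 46÷12 = 3 r 10, and 10÷4 = 2, so 3+10+2 = 15.
Sunday + 15 ≡ Monday — that's 1746's doomsday.
In August the doomsday date is Aug 8.
Aug 6 is 2 days before Aug 8; 2 mod 7 = 2, so Monday − 2 = Saturday.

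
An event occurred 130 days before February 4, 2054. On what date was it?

September 27, 2053

−4 → Jan 31, 2054 (end of Jan, 31 days; 126 left).
−31 → Dec 31, 2053 (end of Dec, 31 days; 95 left).
−31 → Nov 30, 2053 (end of Nov, 30 days; 64 left).
−30 → Oct 31, 2053 (end of Oct, 31 days; 34 left).
−31 → Sep 30, 2053 (end of Sep, 30 days; 3 left).
−3 → Sep 27, 2053.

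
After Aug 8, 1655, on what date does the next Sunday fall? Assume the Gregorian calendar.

Aug 8, 1655 is a Sunday.
From Sunday to the next Sunday is 7 days.
Aug 8, 1655 + 7 = Aug 15, 1655.

August 15, 1655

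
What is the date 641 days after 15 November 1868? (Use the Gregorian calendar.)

August 18, 1870

+365 (one year) → Nov 15, 1869 (276 left).
Nov has 30 days: +16 → Dec 1, 1869 (260 left).
Dec has 31 days: +31 → Jan 1, 1870 (229 left).
Jan has 31 days: +31 → Feb 1, 1870 (198 left).
Feb has 28 days: +28 → Mar 1, 1870 (170 left).
Mar has 31 days: +31 → Apr 1, 1870 (139 left).
Apr has 30 days: +30 → May 1, 1870 (109 left).
May has 31 days: +31 → Jun 1, 1870 (78 left).
Jun has 30 days: +30 → Jul 1, 1870 (48 left).
Jul has 31 days: +31 → Aug 1, 1870 (17 left).
+17 → Aug 18, 1870.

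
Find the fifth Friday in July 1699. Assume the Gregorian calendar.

July 1, 1699 is a Wednesday.
The first Friday is therefore July 3 (2 days later).
The fifth Friday is 3 + 4×7 = July 31.

July 31, 1699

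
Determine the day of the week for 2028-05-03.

Wednesday

Doomsday rule: the anchor day for the 2000s is Tuesday. For year 28: 28÷12 = 2 r 4, and 4÷4 = 1, so 2+4+1 = 7.
Tuesday + 7 ≡ Tuesday — that's 2028's doomsday.
In May the doomsday date is May 9.
May 3 is 6 days before May 9; 6 mod 7 = 6, so Tuesday − 6 = Wednesday.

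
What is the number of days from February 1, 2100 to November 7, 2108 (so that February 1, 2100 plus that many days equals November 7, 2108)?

3201

Feb 1, 2100 → Feb 1, 2101: 365 days.
Feb 1, 2101 → Feb 1, 2102: 365 days.
Feb 1, 2102 → Feb 1, 2103: 365 days.
Feb 1, 2103 → Feb 1, 2104: 365 days.
Feb 1, 2104 → Feb 1, 2105: 366 days (Feb 29, 2104 is in that span).
Feb 1, 2105 → Feb 1, 2106: 365 days.
Feb 1, 2106 → Feb 1, 2107: 365 days.
Feb 1, 2107 → Feb 1, 2108: 365 days.
Feb 1, 2108 → Mar 1, 2108: 29 days (February has 29).
Mar 1, 2108 → Apr 1, 2108: 31 days (March has 31).
Apr 1, 2108 → May 1, 2108: 30 days (April has 30).
May 1, 2108 → Jun 1, 2108: 31 days (May has 31).
Jun 1, 2108 → Jul 1, 2108: 30 days (June has 30).
Jul 1, 2108 → Aug 1, 2108: 31 days (July has 31).
Aug 1, 2108 → Sep 1, 2108: 31 days (August has 31).
Sep 1, 2108 → Oct 1, 2108: 30 days (September has 30).
Oct 1, 2108 → Nov 1, 2108: 31 days (October has 31).
Nov 1, 2108 → Nov 7, 2108: 6 days.
Total: 3201 days.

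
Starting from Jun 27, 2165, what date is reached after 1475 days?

July 11, 2169

+365 (one year) → Jun 27, 2166 (1110 left).
+365 (one year) → Jun 27, 2167 (745 left).
+366 (one year; includes Feb 29, 2168) → Jun 27, 2168 (379 left).
Jun has 30 days: +4 → Jul 1, 2168 (375 left).
Jul has 31 days: +31 → Aug 1, 2168 (344 left).
Aug has 31 days: +31 → Sep 1, 2168 (313 left).
Sep has 30 days: +30 → Oct 1, 2168 (283 left).
Oct has 31 days: +31 → Nov 1, 2168 (252 left).
Nov has 30 days: +30 → Dec 1, 2168 (222 left).
Dec has 31 days: +31 → Jan 1, 2169 (191 left).
Jan has 31 days: +31 → Feb 1, 2169 (160 left).
Feb has 28 days: +28 → Mar 1, 2169 (132 left).
Mar has 31 days: +31 → Apr 1, 2169 (101 left).
Apr has 30 days: +30 → May 1, 2169 (71 left).
May has 31 days: +31 → Jun 1, 2169 (40 left).
Jun has 30 days: +30 → Jul 1, 2169 (10 left).
+10 → Jul 11, 2169.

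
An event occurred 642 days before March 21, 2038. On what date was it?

June 17, 2036

−365 (one year) → Mar 21, 2037 (277 left).
−21 → Feb 28, 2037 (end of Feb, 28 days; 256 left).
−28 → Jan 31, 2037 (end of Jan, 31 days; 228 left).
−31 → Dec 31, 2036 (end of Dec, 31 days; 197 left).
−31 → Nov 30, 2036 (end of Nov, 30 days; 166 left).
−30 → Oct 31, 2036 (end of Oct, 31 days; 136 left).
−31 → Sep 30, 2036 (end of Sep, 30 days; 105 left).
−30 → Aug 31, 2036 (end of Aug, 31 days; 75 left).
−31 → Jul 31, 2036 (end of Jul, 31 days; 44 left).
−31 → Jun 30, 2036 (end of Jun, 30 days; 13 left).
−13 → Jun 17, 2036.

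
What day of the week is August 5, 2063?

Doomsday rule: the anchor day for the 2000s is Tuesday. For year 63: 63÷12 = 5 r 3, and 3÷4 = 0, so 5+3+0 = 8.
Tuesday + 8 ≡ Wednesday — that's 2063's doomsday.
In August the doomsday date is Aug 8.
Aug 5 is 3 days before Aug 8; 3 mod 7 = 3, so Wednesday − 3 = Sunday.

Sunday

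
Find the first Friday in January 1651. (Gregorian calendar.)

January 1, 1651 is a Sunday.
The first Friday is therefore January 6 (5 days later).

January 6, 1651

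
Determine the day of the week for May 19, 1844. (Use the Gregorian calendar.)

January 1, 1844 is a Monday.
Jan 1, 1844 → Feb 1, 1844: 31 days (January has 31).
Feb 1, 1844 → Mar 1, 1844: 29 days (February has 29).
Mar 1, 1844 → Apr 1, 1844: 31 days (March has 31).
Apr 1, 1844 → May 1, 1844: 30 days (April has 30).
May 1, 1844 → May 19, 1844: 18 days.
Total: 139 days.
139 mod 7 = 6, so Monday + 6 = Sunday.

Sunday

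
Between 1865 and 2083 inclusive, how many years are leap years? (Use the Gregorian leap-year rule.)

Multiples of 4 in [1865,2083]: 54.
Of those, multiples of 100: 2 (not leap unless ÷400).
Multiples of 400: 1.
Leap years = 54 − 2 + 1 = 53.

53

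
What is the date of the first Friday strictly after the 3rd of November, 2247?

Nov 3, 2247 is a Wednesday.
From Wednesday to the next Friday is 2 days.
Nov 3, 2247 + 2 = Nov 5, 2247.

November 5, 2247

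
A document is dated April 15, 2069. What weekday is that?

January 1, 2069 is a Tuesday.
Jan 1, 2069 → Feb 1, 2069: 31 days (January has 31).
Feb 1, 2069 → Mar 1, 2069: 28 days (February has 28).
Mar 1, 2069 → Apr 1, 2069: 31 days (March has 31).
Apr 1, 2069 → Apr 15, 2069: 14 days.
Total: 104 days.
104 mod 7 = 6, so Tuesday + 6 = Monday.

Monday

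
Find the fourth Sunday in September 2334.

September 1, 2334 is a Saturday.
The first Sunday is therefore September 2 (1 days later).
The fourth Sunday is 2 + 3×7 = September 23.

September 23, 2334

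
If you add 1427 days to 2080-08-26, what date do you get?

+365 (one year) → Aug 26, 2081 (1062 left).
+365 (one year) → Aug 26, 2082 (697 left).
+365 (one year) → Aug 26, 2083 (332 left).
Aug has 31 days: +6 → Sep 1, 2083 (326 left).
Sep has 30 days: +30 → Oct 1, 2083 (296 left).
Oct has 31 days: +31 → Nov 1, 2083 (265 left).
Nov has 30 days: +30 → Dec 1, 2083 (235 left).
Dec has 31 days: +31 → Jan 1, 2084 (204 left).
Jan has 31 days: +31 → Feb 1, 2084 (173 left).
Feb has 29 days: +29 → Mar 1, 2084 (144 left).
Mar has 31 days: +31 → Apr 1, 2084 (113 left).
Apr has 30 days: +30 → May 1, 2084 (83 left).
May has 31 days: +31 → Jun 1, 2084 (52 left).
Jun has 30 days: +30 → Jul 1, 2084 (22 left).
+22 → Jul 23, 2084.

July 23, 2084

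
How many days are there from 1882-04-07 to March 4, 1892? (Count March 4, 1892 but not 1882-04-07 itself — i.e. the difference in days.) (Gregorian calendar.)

Apr 7, 1882 → Apr 7, 1883: 365 days.
Apr 7, 1883 → Apr 7, 1884: 366 days (Feb 29, 1884 is in that span).
Apr 7, 1884 → Apr 7, 1885: 365 days.
Apr 7, 1885 → Apr 7, 1886: 365 days.
Apr 7, 1886 → Apr 7, 1887: 365 days.
Apr 7, 1887 → Apr 7, 1888: 366 days (Feb 29, 1888 is in that span).
Apr 7, 1888 → Apr 7, 1889: 365 days.
Apr 7, 1889 → Apr 7, 1890: 365 days.
Apr 7, 1890 → Apr 7, 1891: 365 days.
Apr 7, 1891 → May 7, 1891: 30 days (April has 30).
May 7, 1891 → Jun 7, 1891: 31 days (May has 31).
Jun 7, 1891 → Jul 7, 1891: 30 days (June has 30).
Jul 7, 1891 → Aug 7, 1891: 31 days (July has 31).
Aug 7, 1891 → Sep 7, 1891: 31 days (August has 31).
Sep 7, 1891 → Oct 7, 1891: 30 days (September has 30).
Oct 7, 1891 → Nov 7, 1891: 31 days (October has 31).
Nov 7, 1891 → Dec 7, 1891: 30 days (November has 30).
Dec 7, 1891 → Jan 7, 1892: 31 days (December has 31).
Jan 7, 1892 → Feb 7, 1892: 31 days (January has 31).
Feb 7, 1892 → Mar 4, 1892: 26 days.
Total: 3619 days.

3619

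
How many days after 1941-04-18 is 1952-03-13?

3982

Apr 18, 1941 → Apr 18, 1942: 365 days.
Apr 18, 1942 → Apr 18, 1943: 365 days.
Apr 18, 1943 → Apr 18, 1944: 366 days (Feb 29, 1944 is in that span).
Apr 18, 1944 → Apr 18, 1945: 365 days.
Apr 18, 1945 → Apr 18, 1946: 365 days.
Apr 18, 1946 → Apr 18, 1947: 365 days.
Apr 18, 1947 → Apr 18, 1948: 366 days (Feb 29, 1948 is in that span).
Apr 18, 1948 → Apr 18, 1949: 365 days.
Apr 18, 1949 → Apr 18, 1950: 365 days.
Apr 18, 1950 → Apr 18, 1951: 365 days.
Apr 18, 1951 → May 18, 1951: 30 days (April has 30).
May 18, 1951 → Jun 18, 1951: 31 days (May has 31).
Jun 18, 1951 → Jul 18, 1951: 30 days (June has 30).
Jul 18, 1951 → Aug 18, 1951: 31 days (July has 31).
Aug 18, 1951 → Sep 18, 1951: 31 days (August has 31).
Sep 18, 1951 → Oct 18, 1951: 30 days (September has 30).
Oct 18, 1951 → Nov 18, 1951: 31 days (October has 31).
Nov 18, 1951 → Dec 18, 1951: 30 days (November has 30).
Dec 18, 1951 → Jan 18, 1952: 31 days (December has 31).
Jan 18, 1952 → Feb 18, 1952: 31 days (January has 31).
Feb 18, 1952 → Mar 13, 1952: 24 days.
Total: 3982 days.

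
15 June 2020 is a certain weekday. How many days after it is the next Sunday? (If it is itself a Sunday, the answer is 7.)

Jun 15, 2020 is a Monday.
From Monday to the next Sunday is 6 days.

6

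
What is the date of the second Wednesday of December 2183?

December 10, 2183

December 1, 2183 is a Monday.
The first Wednesday is therefore December 3 (2 days later).
The second Wednesday is 3 + 1×7 = December 10.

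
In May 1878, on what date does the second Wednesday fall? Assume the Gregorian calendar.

May 1, 1878 is a Wednesday.
The first Wednesday is therefore May 1 (same day).
The second Wednesday is 1 + 1×7 = May 8.

May 8, 1878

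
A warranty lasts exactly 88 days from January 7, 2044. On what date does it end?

April 4, 2044

Jan has 31 days: +25 → Feb 1, 2044 (63 left).
Feb has 29 days: +29 → Mar 1, 2044 (34 left).
Mar has 31 days: +31 → Apr 1, 2044 (3 left).
+3 → Apr 4, 2044.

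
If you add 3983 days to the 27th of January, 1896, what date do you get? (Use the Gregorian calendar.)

+366 (one year; includes Feb 29, 1896) → Jan 27, 1897 (3617 left).
+365 (one year) → Jan 27, 1898 (3252 left).
+365 (one year) → Jan 27, 1899 (2887 left).
+365 (one year) → Jan 27, 1900 (2522 left).
+365 (one year) → Jan 27, 1901 (2157 left).
+365 (one year) → Jan 27, 1902 (1792 left).
+365 (one year) → Jan 27, 1903 (1427 left).
+365 (one year) → Jan 27, 1904 (1062 left).
+366 (one year; includes Feb 29, 1904) → Jan 27, 1905 (696 left).
+365 (one year) → Jan 27, 1906 (331 left).
Jan has 31 days: +5 → Feb 1, 1906 (326 left).
Feb has 28 days: +28 → Mar 1, 1906 (298 left).
Mar has 31 days: +31 → Apr 1, 1906 (267 left).
Apr has 30 days: +30 → May 1, 1906 (237 left).
May has 31 days: +31 → Jun 1, 1906 (206 left).
Jun has 30 days: +30 → Jul 1, 1906 (176 left).
Jul has 31 days: +31 → Aug 1, 1906 (145 left).
Aug has 31 days: +31 → Sep 1, 1906 (114 left).
Sep has 30 days: +30 → Oct 1, 1906 (84 left).
Oct has 31 days: +31 → Nov 1, 1906 (53 left).
Nov has 30 days: +30 → Dec 1, 1906 (23 left).
+23 → Dec 24, 1906.

December 24, 1906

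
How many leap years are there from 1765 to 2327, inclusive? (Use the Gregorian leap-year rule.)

Multiples of 4 in [1765,2327]: 140.
Of those, multiples of 100: 6 (not leap unless ÷400).
Multiples of 400: 1.
Leap years = 140 − 6 + 1 = 135.

135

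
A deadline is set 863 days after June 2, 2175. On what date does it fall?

October 12, 2177

+366 (one year; includes Feb 29, 2176) → Jun 2, 2176 (497 left).
+365 (one year) → Jun 2, 2177 (132 left).
Jun has 30 days: +29 → Jul 1, 2177 (103 left).
Jul has 31 days: +31 → Aug 1, 2177 (72 left).
Aug has 31 days: +31 → Sep 1, 2177 (41 left).
Sep has 30 days: +30 → Oct 1, 2177 (11 left).
+11 → Oct 12, 2177.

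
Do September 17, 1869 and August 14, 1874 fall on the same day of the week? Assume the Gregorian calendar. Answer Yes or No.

Yes

From Sep 17, 1869 to Aug 14, 1874 is 1792 days.
1792 mod 7 = 0, so they are the same weekday.
(Sep 17, 1869 is a Friday; Aug 14, 1874 is a Friday.)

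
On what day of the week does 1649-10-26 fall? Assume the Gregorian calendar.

Tuesday

Doomsday rule: the anchor day for the 1600s is Tuesday. For year 49: 49÷12 = 4 r 1, and 1÷4 = 0, so 4+1+0 = 5.
Tuesday + 5 ≡ Sunday — that's 1649's doomsday.
In October the doomsday date is Oct 10.
Oct 26 is 16 days after Oct 10; 16 mod 7 = 2, so Sunday + 2 = Tuesday.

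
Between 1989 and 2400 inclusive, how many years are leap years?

100

Multiples of 4 in [1989,2400]: 103.
Of those, multiples of 100: 5 (not leap unless ÷400).
Multiples of 400: 2.
Leap years = 103 − 5 + 2 = 100.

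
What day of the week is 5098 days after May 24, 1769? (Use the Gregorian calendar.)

May 24, 1769 is a Wednesday.
5098 mod 7 = 2, so 5098 days after a Wednesday is Wednesday + 2 = Friday.

Friday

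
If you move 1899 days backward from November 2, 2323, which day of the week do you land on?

Nov 2, 2323 is a Friday.
1899 mod 7 = 2, so 1899 days before a Friday is Friday − 2 = Wednesday.

Wednesday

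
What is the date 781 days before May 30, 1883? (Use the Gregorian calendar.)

April 9, 1881

−365 (one year) → May 30, 1882 (416 left).
−365 (one year) → May 30, 1881 (51 left).
−30 → Apr 30, 1881 (end of Apr, 30 days; 21 left).
−21 → Apr 9, 1881.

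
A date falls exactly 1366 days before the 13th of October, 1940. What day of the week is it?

First find the weekday of Oct 13, 1940. Doomsday rule: the anchor day for the 1900s is Wednesday. For year 40: 40÷12 = 3 r 4, and 4÷4 = 1, so 3+4+1 = 8.
Wednesday + 8 ≡ Thursday — that's 1940's doomsday.
In October the doomsday date is Oct 10.
Oct 13 is 3 days after Oct 10; 3 mod 7 = 3, so Thursday + 3 = Sunday.
1366 mod 7 = 1, so 1366 days before a Sunday is Sunday − 1 = Saturday.

Saturday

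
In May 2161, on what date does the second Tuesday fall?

May 1, 2161 is a Friday.
The first Tuesday is therefore May 5 (4 days later).
The second Tuesday is 5 + 1×7 = May 12.

May 12, 2161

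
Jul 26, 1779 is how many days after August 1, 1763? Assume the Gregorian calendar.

5838

Aug 1, 1763 → Aug 1, 1764: 366 days (Feb 29, 1764 is in that span).
Aug 1, 1764 → Aug 1, 1765: 365 days.
Aug 1, 1765 → Aug 1, 1766: 365 days.
Aug 1, 1766 → Aug 1, 1767: 365 days.
Aug 1, 1767 → Aug 1, 1768: 366 days (Feb 29, 1768 is in that span).
Aug 1, 1768 → Aug 1, 1769: 365 days.
Aug 1, 1769 → Aug 1, 1770: 365 days.
Aug 1, 1770 → Aug 1, 1771: 365 days.
Aug 1, 1771 → Aug 1, 1772: 366 days (Feb 29, 1772 is in that span).
Aug 1, 1772 → Aug 1, 1773: 365 days.
Aug 1, 1773 → Aug 1, 1774: 365 days.
Aug 1, 1774 → Aug 1, 1775: 365 days.
Aug 1, 1775 → Aug 1, 1776: 366 days (Feb 29, 1776 is in that span).
Aug 1, 1776 → Aug 1, 1777: 365 days.
Aug 1, 1777 → Aug 1, 1778: 365 days.
Aug 1, 1778 → Sep 1, 1778: 31 days (August has 31).
Sep 1, 1778 → Oct 1, 1778: 30 days (September has 30).
Oct 1, 1778 → Nov 1, 1778: 31 days (October has 31).
Nov 1, 1778 → Dec 1, 1778: 30 days (November has 30).
Dec 1, 1778 → Jan 1, 1779: 31 days (December has 31).
Jan 1, 1779 → Feb 1, 1779: 31 days (January has 31).
Feb 1, 1779 → Mar 1, 1779: 28 days (February has 28).
Mar 1, 1779 → Apr 1, 1779: 31 days (March has 31).
Apr 1, 1779 → May 1, 1779: 30 days (April has 30).
May 1, 1779 → Jun 1, 1779: 31 days (May has 31).
Jun 1, 1779 → Jul 1, 1779: 30 days (June has 30).
Jul 1, 1779 → Jul 26, 1779: 25 days.
Total: 5838 days.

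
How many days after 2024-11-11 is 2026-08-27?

Nov 11, 2024 → Nov 11, 2025: 365 days.
Nov 11, 2025 → Dec 11, 2025: 30 days (November has 30).
Dec 11, 2025 → Jan 11, 2026: 31 days (December has 31).
Jan 11, 2026 → Feb 11, 2026: 31 days (January has 31).
Feb 11, 2026 → Mar 11, 2026: 28 days (February has 28).
Mar 11, 2026 → Apr 11, 2026: 31 days (March has 31).
Apr 11, 2026 → May 11, 2026: 30 days (April has 30).
May 11, 2026 → Jun 11, 2026: 31 days (May has 31).
Jun 11, 2026 → Jul 11, 2026: 30 days (June has 30).
Jul 11, 2026 → Aug 11, 2026: 31 days (July has 31).
Aug 11, 2026 → Aug 27, 2026: 16 days.
Total: 654 days.

654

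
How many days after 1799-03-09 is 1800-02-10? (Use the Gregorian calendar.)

Mar 9, 1799 → Apr 9, 1799: 31 days (March has 31).
Apr 9, 1799 → May 9, 1799: 30 days (April has 30).
May 9, 1799 → Jun 9, 1799: 31 days (May has 31).
Jun 9, 1799 → Jul 9, 1799: 30 days (June has 30).
Jul 9, 1799 → Aug 9, 1799: 31 days (July has 31).
Aug 9, 1799 → Sep 9, 1799: 31 days (August has 31).
Sep 9, 1799 → Oct 9, 1799: 30 days (September has 30).
Oct 9, 1799 → Nov 9, 1799: 31 days (October has 31).
Nov 9, 1799 → Dec 9, 1799: 30 days (November has 30).
Dec 9, 1799 → Jan 9, 1800: 31 days (December has 31).
Jan 9, 1800 → Feb 9, 1800: 31 days (January has 31).
Feb 9, 1800 → Feb 10, 1800: 1 days.
Total: 338 days.

338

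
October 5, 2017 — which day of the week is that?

Doomsday rule: the anchor day for the 2000s is Tuesday. For year 17: 17÷12 = 1 r 5, and 5÷4 = 1, so 1+5+1 = 7.
Tuesday + 7 ≡ Tuesday — that's 2017's doomsday.
In October the doomsday date is Oct 10.
Oct 5 is 5 days before Oct 10; 5 mod 7 = 5, so Tuesday − 5 = Thursday.

Thursday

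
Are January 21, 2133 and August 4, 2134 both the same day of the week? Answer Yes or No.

From Jan 21, 2133 to Aug 4, 2134 is 560 days.
560 mod 7 = 0, so they are the same weekday.
(Jan 21, 2133 is a Wednesday; Aug 4, 2134 is a Wednesday.)

Yes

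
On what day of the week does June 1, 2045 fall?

Doomsday rule: the anchor day for the 2000s is Tuesday. For year 45: 45÷12 = 3 r 9, and 9÷4 = 2, so 3+9+2 = 14.
Tuesday + 14 ≡ Tuesday — that's 2045's doomsday.
In June the doomsday date is Jun 6.
Jun 1 is 5 days before Jun 6; 5 mod 7 = 5, so Tuesday − 5 = Thursday.

Thursday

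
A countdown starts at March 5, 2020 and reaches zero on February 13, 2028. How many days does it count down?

Mar 5, 2020 → Mar 5, 2021: 365 days.
Mar 5, 2021 → Mar 5, 2022: 365 days.
Mar 5, 2022 → Mar 5, 2023: 365 days.
Mar 5, 2023 → Mar 5, 2024: 366 days (Feb 29, 2024 is in that span).
Mar 5, 2024 → Mar 5, 2025: 365 days.
Mar 5, 2025 → Mar 5, 2026: 365 days.
Mar 5, 2026 → Mar 5, 2027: 365 days.
Mar 5, 2027 → Apr 5, 2027: 31 days (March has 31).
Apr 5, 2027 → May 5, 2027: 30 days (April has 30).
May 5, 2027 → Jun 5, 2027: 31 days (May has 31).
Jun 5, 2027 → Jul 5, 2027: 30 days (June has 30).
Jul 5, 2027 → Aug 5, 2027: 31 days (July has 31).
Aug 5, 2027 → Sep 5, 2027: 31 days (August has 31).
Sep 5, 2027 → Oct 5, 2027: 30 days (September has 30).
Oct 5, 2027 → Nov 5, 2027: 31 days (October has 31).
Nov 5, 2027 → Dec 5, 2027: 30 days (November has 30).
Dec 5, 2027 → Jan 5, 2028: 31 days (December has 31).
Jan 5, 2028 → Feb 5, 2028: 31 days (January has 31).
Feb 5, 2028 → Feb 13, 2028: 8 days.
Total: 2901 days.

2901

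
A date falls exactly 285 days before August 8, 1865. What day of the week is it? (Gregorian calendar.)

First find the weekday of Aug 8, 1865. Doomsday rule: the anchor day for the 1800s is Friday. For year 65: 65÷12 = 5 r 5, and 5÷4 = 1, so 5+5+1 = 11.
Friday + 11 ≡ Tuesday — that's 1865's doomsday.
In August the doomsday date is Aug 8.
Aug 8 is the doomsday itself: Tuesday.
285 mod 7 = 5, so 285 days before a Tuesday is Tuesday − 5 = Thursday.

Thursday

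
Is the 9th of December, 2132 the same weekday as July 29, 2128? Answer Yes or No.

No

From Jul 29, 2128 to Dec 9, 2132 is 1594 days.
1594 mod 7 = 5, so they are different weekdays.
(Jul 29, 2128 is a Thursday; Dec 9, 2132 is a Tuesday.)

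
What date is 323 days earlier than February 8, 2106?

March 22, 2105

−8 → Jan 31, 2106 (end of Jan, 31 days; 315 left).
−31 → Dec 31, 2105 (end of Dec, 31 days; 284 left).
−31 → Nov 30, 2105 (end of Nov, 30 days; 253 left).
−30 → Oct 31, 2105 (end of Oct, 31 days; 223 left).
−31 → Sep 30, 2105 (end of Sep, 30 days; 192 left).
−30 → Aug 31, 2105 (end of Aug, 31 days; 162 left).
−31 → Jul 31, 2105 (end of Jul, 31 days; 131 left).
−31 → Jun 30, 2105 (end of Jun, 30 days; 100 left).
−30 → May 31, 2105 (end of May, 31 days; 70 left).
−31 → Apr 30, 2105 (end of Apr, 30 days; 39 left).
−30 → Mar 31, 2105 (end of Mar, 31 days; 9 left).
−9 → Mar 22, 2105.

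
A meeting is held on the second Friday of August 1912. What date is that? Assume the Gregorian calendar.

August 1, 1912 is a Thursday.
The first Friday is therefore August 2 (1 days later).
The second Friday is 2 + 1×7 = August 9.

August 9, 1912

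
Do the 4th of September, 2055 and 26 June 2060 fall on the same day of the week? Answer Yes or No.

Yes

From Sep 4, 2055 to Jun 26, 2060 is 1757 days.
1757 mod 7 = 0, so they are the same weekday.
(Sep 4, 2055 is a Saturday; Jun 26, 2060 is a Saturday.)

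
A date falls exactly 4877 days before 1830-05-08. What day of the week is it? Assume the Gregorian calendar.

Monday

May 8, 1830 is a Saturday.
4877 mod 7 = 5, so 4877 days before a Saturday is Saturday − 5 = Monday.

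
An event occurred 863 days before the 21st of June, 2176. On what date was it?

February 9, 2174

−366 (one year; includes Feb 29, 2176) → Jun 21, 2175 (497 left).
−365 (one year) → Jun 21, 2174 (132 left).
−21 → May 31, 2174 (end of May, 31 days; 111 left).
−31 → Apr 30, 2174 (end of Apr, 30 days; 80 left).
−30 → Mar 31, 2174 (end of Mar, 31 days; 50 left).
−31 → Feb 28, 2174 (end of Feb, 28 days; 19 left).
−19 → Feb 9, 2174.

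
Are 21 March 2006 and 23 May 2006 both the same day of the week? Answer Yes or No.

Yes

From Mar 21, 2006 to May 23, 2006 is 63 days.
63 mod 7 = 0, so they are the same weekday.
(Mar 21, 2006 is a Tuesday; May 23, 2006 is a Tuesday.)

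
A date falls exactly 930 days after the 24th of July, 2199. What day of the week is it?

First find the weekday of Jul 24, 2199. Doomsday rule: the anchor day for the 2100s is Sunday. For year 99: 99÷12 = 8 r 3, and 3÷4 = 0, so 8+3+0 = 11.
Sunday + 11 ≡ Thursday — that's 2199's doomsday.
In July the doomsday date is Jul 11.
Jul 24 is 13 days after Jul 11; 13 mod 7 = 6, so Thursday + 6 = Wednesday.
930 mod 7 = 6, so 930 days after a Wednesday is Wednesday + 6 = Tuesday.

Tuesday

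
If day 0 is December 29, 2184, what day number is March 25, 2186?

451

Dec 29, 2184 → Dec 29, 2185: 365 days.
Dec 29, 2185 → Jan 29, 2186: 31 days (December has 31).
Jan 29, 2186 → Feb 28, 2186: 30 days (January has 31).
Feb 28, 2186 → Mar 25, 2186: 25 days.
Total: 451 days.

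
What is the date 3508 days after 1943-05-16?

+366 (one year; includes Feb 29, 1944) → May 16, 1944 (3142 left).
+365 (one year) → May 16, 1945 (2777 left).
+365 (one year) → May 16, 1946 (2412 left).
+365 (one year) → May 16, 1947 (2047 left).
+366 (one year; includes Feb 29, 1948) → May 16, 1948 (1681 left).
+365 (one year) → May 16, 1949 (1316 left).
+365 (one year) → May 16, 1950 (951 left).
+365 (one year) → May 16, 1951 (586 left).
+366 (one year; includes Feb 29, 1952) → May 16, 1952 (220 left).
May has 31 days: +16 → Jun 1, 1952 (204 left).
Jun has 30 days: +30 → Jul 1, 1952 (174 left).
Jul has 31 days: +31 → Aug 1, 1952 (143 left).
Aug has 31 days: +31 → Sep 1, 1952 (112 left).
Sep has 30 days: +30 → Oct 1, 1952 (82 left).
Oct has 31 days: +31 → Nov 1, 1952 (51 left).
Nov has 30 days: +30 → Dec 1, 1952 (21 left).
+21 → Dec 22, 1952.

December 22, 1952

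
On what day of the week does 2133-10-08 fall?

Thursday

Doomsday rule: the anchor day for the 2100s is Sunday. For year 33: 33÷12 = 2 r 9, and 9÷4 = 2, so 2+9+2 = 13.
Sunday + 13 ≡ Saturday — that's 2133's doomsday.
In October the doomsday date is Oct 10.
Oct 8 is 2 days before Oct 10; 2 mod 7 = 2, so Saturday − 2 = Thursday.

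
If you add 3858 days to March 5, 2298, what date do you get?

+365 (one year) → Mar 5, 2299 (3493 left).
+365 (one year) → Mar 5, 2300 (3128 left).
+365 (one year) → Mar 5, 2301 (2763 left).
+365 (one year) → Mar 5, 2302 (2398 left).
+365 (one year) → Mar 5, 2303 (2033 left).
+366 (one year; includes Feb 29, 2304) → Mar 5, 2304 (1667 left).
+365 (one year) → Mar 5, 2305 (1302 left).
+365 (one year) → Mar 5, 2306 (937 left).
+365 (one year) → Mar 5, 2307 (572 left).
+366 (one year; includes Feb 29, 2308) → Mar 5, 2308 (206 left).
Mar has 31 days: +27 → Apr 1, 2308 (179 left).
Apr has 30 days: +30 → May 1, 2308 (149 left).
May has 31 days: +31 → Jun 1, 2308 (118 left).
Jun has 30 days: +30 → Jul 1, 2308 (88 left).
Jul has 31 days: +31 → Aug 1, 2308 (57 left).
Aug has 31 days: +31 → Sep 1, 2308 (26 left).
+26 → Sep 27, 2308.

September 27, 2308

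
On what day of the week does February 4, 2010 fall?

Doomsday rule: the anchor day for the 2000s is Tuesday. For year 10: 10÷12 = 0 r 10, and 10÷4 = 2, so 0+10+2 = 12.
Tuesday + 12 ≡ Sunday — that's 2010's doomsday.
In February the doomsday date is Feb 28 (2010 is not a leap year).
Feb 4 is 24 days before Feb 28; 24 mod 7 = 3, so Sunday − 3 = Thursday.

Thursday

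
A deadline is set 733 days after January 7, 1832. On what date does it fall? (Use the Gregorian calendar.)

January 9, 1834

+366 (one year; includes Feb 29, 1832) → Jan 7, 1833 (367 left).
Jan has 31 days: +25 → Feb 1, 1833 (342 left).
Feb has 28 days: +28 → Mar 1, 1833 (314 left).
Mar has 31 days: +31 → Apr 1, 1833 (283 left).
Apr has 30 days: +30 → May 1, 1833 (253 left).
May has 31 days: +31 → Jun 1, 1833 (222 left).
Jun has 30 days: +30 → Jul 1, 1833 (192 left).
Jul has 31 days: +31 → Aug 1, 1833 (161 left).
Aug has 31 days: +31 → Sep 1, 1833 (130 left).
Sep has 30 days: +30 → Oct 1, 1833 (100 left).
Oct has 31 days: +31 → Nov 1, 1833 (69 left).
Nov has 30 days: +30 → Dec 1, 1833 (39 left).
Dec has 31 days: +31 → Jan 1, 1834 (8 left).
+8 → Jan 9, 1834.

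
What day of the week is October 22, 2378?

Sunday

Doomsday rule: the anchor day for the 2300s is Wednesday. For year 78: 78÷12 = 6 r 6, and 6÷4 = 1, so 6+6+1 = 13.
Wednesday + 13 ≡ Tuesday — that's 2378's doomsday.
In October the doomsday date is Oct 10.
Oct 22 is 12 days after Oct 10; 12 mod 7 = 5, so Tuesday + 5 = Sunday.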